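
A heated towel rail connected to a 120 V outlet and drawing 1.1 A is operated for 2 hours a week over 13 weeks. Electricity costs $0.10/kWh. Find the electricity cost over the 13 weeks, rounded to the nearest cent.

Power = 1.1 A × 120 V = 132 W = 0.132 kW
Runtime = 2 h/week × 13 weeks = 26 h
Energy = 0.132 kW × 26 h = 3.432 kWh
Cost = 3.432 kWh × $0.10/kWh = $0.34

$0.34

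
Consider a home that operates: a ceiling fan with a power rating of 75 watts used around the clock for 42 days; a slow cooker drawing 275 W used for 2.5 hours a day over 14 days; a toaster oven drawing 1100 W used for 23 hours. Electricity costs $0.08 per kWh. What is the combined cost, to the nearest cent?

ceiling fan: Runtime = 24 h × 42 = 1008 h
ceiling fan: 0.075 kW × 1008 h = 75.6 kWh
slow cooker: Runtime = 2.5 h/day × 14 days = 35 h
slow cooker: 0.275 kW × 35 h = 9.625 kWh
toaster oven: 1.1 kW × 23 h = 25.3 kWh
Total energy = 110.525 kWh
Cost = 110.525 × $0.08 = $8.84

$8.84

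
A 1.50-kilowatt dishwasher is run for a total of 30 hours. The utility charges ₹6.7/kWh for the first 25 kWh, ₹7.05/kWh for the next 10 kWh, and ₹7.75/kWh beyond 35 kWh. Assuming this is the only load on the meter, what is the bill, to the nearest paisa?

Energy = 1.5 kW × 30 h = 45 kWh
Tier 1 (0–25 kWh): 25 × ₹6.7 = ₹167.5
Tier 2 (25–35 kWh): 10 × ₹7.05 = ₹70.5
Above 35 kWh: 10 × ₹7.75 = ₹77.5
Bill = ₹315.50

₹315.50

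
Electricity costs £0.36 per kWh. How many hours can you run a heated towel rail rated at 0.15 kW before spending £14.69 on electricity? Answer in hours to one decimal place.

Energy available = £14.69 ÷ £0.36/kWh = 40.8056 kWh
Hours = 40.8056 kWh ÷ 0.15 kW = 272.0 h

272.0 h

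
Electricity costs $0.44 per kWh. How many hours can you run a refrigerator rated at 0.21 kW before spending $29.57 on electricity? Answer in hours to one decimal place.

320.0 h

Energy available = $29.57 ÷ $0.44/kWh = 67.2045 kWh
Hours = 67.2045 kWh ÷ 0.21 kW = 320.0 h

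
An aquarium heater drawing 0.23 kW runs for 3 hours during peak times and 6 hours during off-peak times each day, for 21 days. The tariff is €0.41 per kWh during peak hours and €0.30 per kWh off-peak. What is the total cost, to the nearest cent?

€14.63

Peak energy = 0.23 kW × 3 h × 21 = 14.49 kWh
Off-peak energy = 0.23 kW × 6 h × 21 = 28.98 kWh
Cost = 14.49 × €0.41 + 28.98 × €0.30 = €5.9409 + €8.694 = €14.63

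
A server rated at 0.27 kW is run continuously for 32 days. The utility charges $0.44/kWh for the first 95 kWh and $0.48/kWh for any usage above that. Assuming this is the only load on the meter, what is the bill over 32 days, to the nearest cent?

$95.73

Runtime = 24 h × 32 = 768 h
Energy = 0.27 kW × 768 h = 207.36 kWh
Tier 1 (0–95 kWh): 95 × $0.44 = $41.8
Above 95 kWh: 112.36 × $0.48 = $53.9328
Bill = $95.73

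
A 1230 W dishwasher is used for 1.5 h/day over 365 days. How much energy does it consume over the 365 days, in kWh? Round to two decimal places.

673.43 kWh

Runtime = 1.5 h/day × 365 days = 547.5 h
Energy = 1.23 kW × 547.5 h = 673.425 kWh ≈ 673.43 kWh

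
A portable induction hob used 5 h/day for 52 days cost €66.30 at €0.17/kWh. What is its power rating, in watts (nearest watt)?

1500 W

Energy = €66.30 ÷ €0.17/kWh = 390 kWh
Runtime = 5 h/day × 52 days = 260 h
Power = 390 kWh ÷ 260 h = 1.5 kW = 1500 W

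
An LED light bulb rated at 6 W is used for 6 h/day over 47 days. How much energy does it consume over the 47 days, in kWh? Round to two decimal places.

1.69 kWh

Runtime = 6 h/day × 47 days = 282 h
Energy = 0.006 kW × 282 h = 1.692 kWh ≈ 1.69 kWh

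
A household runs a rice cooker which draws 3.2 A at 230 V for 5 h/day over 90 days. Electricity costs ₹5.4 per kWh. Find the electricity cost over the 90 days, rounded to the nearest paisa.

₹1788.48

Power = 3.2 A × 230 V = 736 W = 0.736 kW
Runtime = 5 h/day × 90 days = 450 h
Energy = 0.736 kW × 450 h = 331.2 kWh
Cost = 331.2 kWh × ₹5.4/kWh = ₹1788.48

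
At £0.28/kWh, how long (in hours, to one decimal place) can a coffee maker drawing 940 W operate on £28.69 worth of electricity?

109.0 h

Energy available = £28.69 ÷ £0.28/kWh = 102.4643 kWh
Hours = 102.4643 kWh ÷ 0.94 kW = 109.0 h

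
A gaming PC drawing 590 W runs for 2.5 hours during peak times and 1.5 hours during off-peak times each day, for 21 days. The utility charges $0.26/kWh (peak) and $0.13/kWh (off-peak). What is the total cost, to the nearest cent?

Peak energy = 0.59 kW × 2.5 h × 21 = 30.975 kWh
Off-peak energy = 0.59 kW × 1.5 h × 21 = 18.585 kWh
Cost = 30.975 × $0.26 + 18.585 × $0.13 = $8.0535 + $2.41605 = $10.47

$10.47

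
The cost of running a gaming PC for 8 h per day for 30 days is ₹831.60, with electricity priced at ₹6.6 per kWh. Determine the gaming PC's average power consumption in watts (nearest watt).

525 W

Energy = ₹831.60 ÷ ₹6.6/kWh = 126 kWh
Runtime = 8 h/day × 30 days = 240 h
Power = 126 kWh ÷ 240 h = 0.525 kW = 525 W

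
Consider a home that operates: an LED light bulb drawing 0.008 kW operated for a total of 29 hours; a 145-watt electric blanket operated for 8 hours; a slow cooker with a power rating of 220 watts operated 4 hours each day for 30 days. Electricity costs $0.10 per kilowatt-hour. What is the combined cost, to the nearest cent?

$2.78

LED light bulb: 0.008 kW × 29 h = 0.232 kWh
electric blanket: 0.145 kW × 8 h = 1.16 kWh
slow cooker: Runtime = 4 h/day × 30 days = 120 h
slow cooker: 0.22 kW × 120 h = 26.4 kWh
Total energy = 27.792 kWh
Cost = 27.792 × $0.10 = $2.78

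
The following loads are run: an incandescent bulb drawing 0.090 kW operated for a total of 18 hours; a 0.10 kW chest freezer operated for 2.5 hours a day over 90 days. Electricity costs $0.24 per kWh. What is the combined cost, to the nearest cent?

incandescent bulb: 0.09 kW × 18 h = 1.62 kWh
chest freezer: Runtime = 2.5 h/day × 90 days = 225 h
chest freezer: 0.1 kW × 225 h = 22.5 kWh
Total energy = 24.12 kWh
Cost = 24.12 × $0.24 = $5.79

$5.79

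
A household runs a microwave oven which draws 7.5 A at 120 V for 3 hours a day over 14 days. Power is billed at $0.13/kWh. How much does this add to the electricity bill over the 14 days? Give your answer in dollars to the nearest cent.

$4.91

Power = 7.5 A × 120 V = 900 W = 0.9 kW
Runtime = 3 h/day × 14 days = 42 h
Energy = 0.9 kW × 42 h = 37.8 kWh
Cost = 37.8 kWh × $0.13/kWh = $4.91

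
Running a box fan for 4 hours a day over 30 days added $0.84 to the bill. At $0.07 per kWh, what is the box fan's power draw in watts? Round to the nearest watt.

Energy = $0.84 ÷ $0.07/kWh = 12 kWh
Runtime = 4 h/day × 30 days = 120 h
Power = 12 kWh ÷ 120 h = 0.1 kW = 100 W

100 W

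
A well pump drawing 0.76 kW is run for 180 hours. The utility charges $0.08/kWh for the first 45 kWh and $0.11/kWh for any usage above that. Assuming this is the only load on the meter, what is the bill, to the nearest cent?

$13.70

Energy = 0.76 kW × 180 h = 136.8 kWh
Tier 1 (0–45 kWh): 45 × $0.08 = $3.6
Above 45 kWh: 91.8 × $0.11 = $10.098
Bill = $13.70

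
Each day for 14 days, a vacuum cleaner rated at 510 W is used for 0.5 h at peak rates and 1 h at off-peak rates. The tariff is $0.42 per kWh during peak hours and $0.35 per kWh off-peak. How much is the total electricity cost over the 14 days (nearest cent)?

$4.00

Peak energy = 0.51 kW × 0.5 h × 14 = 3.57 kWh
Off-peak energy = 0.51 kW × 1 h × 14 = 7.14 kWh
Cost = 3.57 × $0.42 + 7.14 × $0.35 = $1.4994 + $2.499 = $4.00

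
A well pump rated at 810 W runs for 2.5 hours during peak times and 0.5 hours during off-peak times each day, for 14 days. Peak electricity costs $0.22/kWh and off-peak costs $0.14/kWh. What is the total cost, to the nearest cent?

$7.03

Peak energy = 0.81 kW × 2.5 h × 14 = 28.35 kWh
Off-peak energy = 0.81 kW × 0.5 h × 14 = 5.67 kWh
Cost = 28.35 × $0.22 + 5.67 × $0.14 = $6.237 + $0.7938 = $7.03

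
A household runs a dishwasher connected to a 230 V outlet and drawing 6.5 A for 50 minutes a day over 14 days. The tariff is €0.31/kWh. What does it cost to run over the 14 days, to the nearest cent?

Power = 6.5 A × 230 V = 1495 W = 1.495 kW
Runtime = 50 min × 14 = 700 min = 11.666666… h
Energy = 1.495 kW × 11.666666… h = 17.441666… kWh
Cost = 17.441666… kWh × €0.31/kWh = €5.41

€5.41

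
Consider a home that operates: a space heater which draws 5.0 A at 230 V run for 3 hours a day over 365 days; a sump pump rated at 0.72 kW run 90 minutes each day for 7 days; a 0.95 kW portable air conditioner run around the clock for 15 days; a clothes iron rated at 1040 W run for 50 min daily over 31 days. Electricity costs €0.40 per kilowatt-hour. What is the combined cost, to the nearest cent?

space heater: Power = 5.0 A × 230 V = 1150 W = 1.15 kW
space heater: Runtime = 3 h/day × 365 days = 1095 h
space heater: 1.15 kW × 1095 h = 1259.25 kWh
sump pump: Runtime = 90 min × 7 = 630 min = 10.5 h
sump pump: 0.72 kW × 10.5 h = 7.56 kWh
portable air conditioner: Runtime = 24 h × 15 = 360 h
portable air conditioner: 0.95 kW × 360 h = 342 kWh
clothes iron: Runtime = 50 min × 31 = 1550 min = 25.833333… h
clothes iron: 1.04 kW × 25.833333… h = 26.866666… kWh
Total energy = 1635.676666… kWh
Cost = 1635.676666… × €0.40 = €654.27

€654.27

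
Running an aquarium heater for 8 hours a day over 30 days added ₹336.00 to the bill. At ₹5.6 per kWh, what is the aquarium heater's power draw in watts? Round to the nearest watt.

Energy = ₹336.00 ÷ ₹5.6/kWh = 60 kWh
Runtime = 8 h/day × 30 days = 240 h
Power = 60 kWh ÷ 240 h = 0.25 kW = 250 W

250 W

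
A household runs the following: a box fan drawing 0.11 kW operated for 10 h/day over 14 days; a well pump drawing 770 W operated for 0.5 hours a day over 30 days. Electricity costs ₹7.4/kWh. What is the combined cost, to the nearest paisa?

box fan: Runtime = 10 h/day × 14 days = 140 h
box fan: 0.11 kW × 140 h = 15.4 kWh
well pump: Runtime = 0.5 h/day × 30 days = 15 h
well pump: 0.77 kW × 15 h = 11.55 kWh
Total energy = 26.95 kWh
Cost = 26.95 × ₹7.4 = ₹199.43

₹199.43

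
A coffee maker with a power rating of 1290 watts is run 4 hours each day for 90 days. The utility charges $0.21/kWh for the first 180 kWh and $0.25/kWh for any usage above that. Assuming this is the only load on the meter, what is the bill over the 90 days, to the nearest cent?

$108.90

Runtime = 4 h/day × 90 days = 360 h
Energy = 1.29 kW × 360 h = 464.4 kWh
Tier 1 (0–180 kWh): 180 × $0.21 = $37.8
Above 180 kWh: 284.4 × $0.25 = $71.1
Bill = $108.90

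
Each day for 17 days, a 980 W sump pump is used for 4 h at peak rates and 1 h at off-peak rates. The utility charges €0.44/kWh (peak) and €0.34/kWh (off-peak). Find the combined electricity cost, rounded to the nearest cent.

€34.99

Peak energy = 0.98 kW × 4 h × 17 = 66.64 kWh
Off-peak energy = 0.98 kW × 1 h × 17 = 16.66 kWh
Cost = 66.64 × €0.44 + 16.66 × €0.34 = €29.3216 + €5.6644 = €34.99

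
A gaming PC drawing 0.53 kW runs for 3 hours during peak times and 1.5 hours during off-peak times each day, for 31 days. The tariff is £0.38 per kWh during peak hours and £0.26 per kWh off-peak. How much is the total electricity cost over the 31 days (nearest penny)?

£25.14

Peak energy = 0.53 kW × 3 h × 31 = 49.29 kWh
Off-peak energy = 0.53 kW × 1.5 h × 31 = 24.645 kWh
Cost = 49.29 × £0.38 + 24.645 × £0.26 = £18.7302 + £6.4077 = £25.14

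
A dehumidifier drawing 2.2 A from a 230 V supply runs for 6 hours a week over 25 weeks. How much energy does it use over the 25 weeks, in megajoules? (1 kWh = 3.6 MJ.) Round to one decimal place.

273.2 MJ

Power = 2.2 A × 230 V = 506 W = 0.506 kW
Runtime = 6 h/week × 25 weeks = 150 h
Energy = 0.506 kW × 150 h = 75.9 kWh
= 75.9 × 3.6 MJ = 273.2 MJ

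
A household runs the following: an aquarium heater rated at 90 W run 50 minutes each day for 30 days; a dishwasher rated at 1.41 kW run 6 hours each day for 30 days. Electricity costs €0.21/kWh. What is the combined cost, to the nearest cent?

€53.77

aquarium heater: Runtime = 50 min × 30 = 1500 min = 25 h
aquarium heater: 0.09 kW × 25 h = 2.25 kWh
dishwasher: Runtime = 6 h/day × 30 days = 180 h
dishwasher: 1.41 kW × 180 h = 253.8 kWh
Total energy = 256.05 kWh
Cost = 256.05 × €0.21 = €53.77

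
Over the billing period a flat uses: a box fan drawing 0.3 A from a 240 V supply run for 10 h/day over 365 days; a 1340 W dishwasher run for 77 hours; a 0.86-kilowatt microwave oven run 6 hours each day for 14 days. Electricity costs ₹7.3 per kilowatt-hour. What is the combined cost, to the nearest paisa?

box fan: Power = 0.3 A × 240 V = 72 W = 0.072 kW
box fan: Runtime = 10 h/day × 365 days = 3650 h
box fan: 0.072 kW × 3650 h = 262.8 kWh
dishwasher: 1.34 kW × 77 h = 103.18 kWh
microwave oven: Runtime = 6 h/day × 14 days = 84 h
microwave oven: 0.86 kW × 84 h = 72.24 kWh
Total energy = 438.22 kWh
Cost = 438.22 × ₹7.3 = ₹3199.01

₹3199.01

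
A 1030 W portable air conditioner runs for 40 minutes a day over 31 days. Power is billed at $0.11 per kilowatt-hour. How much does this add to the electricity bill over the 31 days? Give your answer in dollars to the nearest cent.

$2.34

Runtime = 40 min × 31 = 1240 min = 20.666666… h
Energy = 1.03 kW × 20.666666… h = 21.286666… kWh
Cost = 21.286666… kWh × $0.11/kWh = $2.34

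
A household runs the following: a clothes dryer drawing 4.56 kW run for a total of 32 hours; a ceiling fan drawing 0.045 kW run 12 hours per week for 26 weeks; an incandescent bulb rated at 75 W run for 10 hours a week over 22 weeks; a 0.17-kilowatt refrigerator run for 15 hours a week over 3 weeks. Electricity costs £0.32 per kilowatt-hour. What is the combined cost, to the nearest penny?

£58.92

clothes dryer: 4.56 kW × 32 h = 145.92 kWh
ceiling fan: Runtime = 12 h/week × 26 weeks = 312 h
ceiling fan: 0.045 kW × 312 h = 14.04 kWh
incandescent bulb: Runtime = 10 h/week × 22 weeks = 220 h
incandescent bulb: 0.075 kW × 220 h = 16.5 kWh
refrigerator: Runtime = 15 h/week × 3 weeks = 45 h
refrigerator: 0.17 kW × 45 h = 7.65 kWh
Total energy = 184.11 kWh
Cost = 184.11 × £0.32 = £58.92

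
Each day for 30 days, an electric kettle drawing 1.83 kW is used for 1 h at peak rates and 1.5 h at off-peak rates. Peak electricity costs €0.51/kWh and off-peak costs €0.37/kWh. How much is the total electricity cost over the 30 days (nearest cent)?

€58.47

Peak energy = 1.83 kW × 1 h × 30 = 54.9 kWh
Off-peak energy = 1.83 kW × 1.5 h × 30 = 82.35 kWh
Cost = 54.9 × €0.51 + 82.35 × €0.37 = €27.999 + €30.4695 = €58.47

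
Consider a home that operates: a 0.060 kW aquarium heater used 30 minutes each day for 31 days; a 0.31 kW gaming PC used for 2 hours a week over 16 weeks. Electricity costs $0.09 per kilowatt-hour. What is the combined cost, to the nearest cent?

$0.98

aquarium heater: Runtime = 30 min × 31 = 930 min = 15.5 h
aquarium heater: 0.06 kW × 15.5 h = 0.93 kWh
gaming PC: Runtime = 2 h/week × 16 weeks = 32 h
gaming PC: 0.31 kW × 32 h = 9.92 kWh
Total energy = 10.85 kWh
Cost = 10.85 × $0.09 = $0.98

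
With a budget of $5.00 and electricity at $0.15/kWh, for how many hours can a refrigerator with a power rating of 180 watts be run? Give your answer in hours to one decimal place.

185.2 h

Energy available = $5.00 ÷ $0.15/kWh = 33.3333 kWh
Hours = 33.3333 kWh ÷ 0.18 kW = 185.2 h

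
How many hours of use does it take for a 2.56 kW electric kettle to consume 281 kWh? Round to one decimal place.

Hours = 281 kWh ÷ 2.56 kW = 109.8 h

109.8 h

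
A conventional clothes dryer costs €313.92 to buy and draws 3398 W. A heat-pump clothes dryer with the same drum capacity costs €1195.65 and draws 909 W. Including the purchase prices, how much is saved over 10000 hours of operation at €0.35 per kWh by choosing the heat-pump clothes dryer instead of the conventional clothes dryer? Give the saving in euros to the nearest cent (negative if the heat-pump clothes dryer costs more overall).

€7829.77

conventional clothes dryer: €313.92 + (3398/1000) kW × 10000 h × €0.35 = €313.92 + €11893 = €12206.92
heat-pump clothes dryer: €1195.65 + (909/1000) kW × 10000 h × €0.35 = €1195.65 + €3181.5 = €4377.15
Saving = €12206.92 − €4377.15 = €7829.77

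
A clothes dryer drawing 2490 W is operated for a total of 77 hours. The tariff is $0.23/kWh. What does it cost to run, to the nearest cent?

Energy = 2.49 kW × 77 h = 191.73 kWh
Cost = 191.73 kWh × $0.23/kWh = $44.10

$44.10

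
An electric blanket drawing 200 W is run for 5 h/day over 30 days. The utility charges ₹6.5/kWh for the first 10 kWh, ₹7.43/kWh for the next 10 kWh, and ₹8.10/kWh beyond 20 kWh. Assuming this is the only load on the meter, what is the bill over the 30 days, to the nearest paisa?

Runtime = 5 h/day × 30 days = 150 h
Energy = 0.2 kW × 150 h = 30 kWh
Tier 1 (0–10 kWh): 10 × ₹6.5 = ₹65
Tier 2 (10–20 kWh): 10 × ₹7.43 = ₹74.3
Above 20 kWh: 10 × ₹8.10 = ₹81
Bill = ₹220.30

₹220.30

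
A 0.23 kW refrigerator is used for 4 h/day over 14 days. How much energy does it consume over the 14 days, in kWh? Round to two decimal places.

12.88 kWh

Runtime = 4 h/day × 14 days = 56 h
Energy = 0.23 kW × 56 h = 12.88 kWh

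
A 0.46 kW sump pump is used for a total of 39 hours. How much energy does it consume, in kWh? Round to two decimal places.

17.94 kWh

Energy = 0.46 kW × 39 h = 17.94 kWh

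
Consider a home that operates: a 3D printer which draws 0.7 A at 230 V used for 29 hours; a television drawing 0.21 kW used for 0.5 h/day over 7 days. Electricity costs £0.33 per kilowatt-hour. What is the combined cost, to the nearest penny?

£1.78

3D printer: Power = 0.7 A × 230 V = 161 W = 0.161 kW
3D printer: 0.161 kW × 29 h = 4.669 kWh
television: Runtime = 0.5 h/day × 7 days = 3.5 h
television: 0.21 kW × 3.5 h = 0.735 kWh
Total energy = 5.404 kWh
Cost = 5.404 × £0.33 = £1.78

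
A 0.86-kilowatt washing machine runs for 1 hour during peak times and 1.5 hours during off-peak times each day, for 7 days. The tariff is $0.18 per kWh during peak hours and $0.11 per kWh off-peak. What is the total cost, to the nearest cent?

$2.08

Peak energy = 0.86 kW × 1 h × 7 = 6.02 kWh
Off-peak energy = 0.86 kW × 1.5 h × 7 = 9.03 kWh
Cost = 6.02 × $0.18 + 9.03 × $0.11 = $1.0836 + $0.9933 = $2.08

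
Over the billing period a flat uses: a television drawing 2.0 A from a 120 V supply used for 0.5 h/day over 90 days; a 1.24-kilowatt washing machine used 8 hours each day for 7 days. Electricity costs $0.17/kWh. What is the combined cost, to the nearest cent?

$13.64

television: Power = 2.0 A × 120 V = 240 W = 0.24 kW
television: Runtime = 0.5 h/day × 90 days = 45 h
television: 0.24 kW × 45 h = 10.8 kWh
washing machine: Runtime = 8 h/day × 7 days = 56 h
washing machine: 1.24 kW × 56 h = 69.44 kWh
Total energy = 80.24 kWh
Cost = 80.24 × $0.17 = $13.64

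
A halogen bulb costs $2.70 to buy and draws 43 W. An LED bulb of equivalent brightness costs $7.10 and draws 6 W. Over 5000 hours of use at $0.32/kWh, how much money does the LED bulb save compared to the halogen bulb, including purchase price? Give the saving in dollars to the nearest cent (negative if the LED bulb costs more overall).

halogen bulb: $2.70 + (43/1000) kW × 5000 h × $0.32 = $2.70 + $68.8 = $71.5
LED bulb: $7.10 + (6/1000) kW × 5000 h × $0.32 = $7.10 + $9.6 = $16.7
Saving = $71.5 − $16.7 = $54.8

$54.80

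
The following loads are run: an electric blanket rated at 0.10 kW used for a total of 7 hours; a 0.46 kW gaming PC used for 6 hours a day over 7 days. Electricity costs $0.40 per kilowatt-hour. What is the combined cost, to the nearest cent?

electric blanket: 0.1 kW × 7 h = 0.7 kWh
gaming PC: Runtime = 6 h/day × 7 days = 42 h
gaming PC: 0.46 kW × 42 h = 19.32 kWh
Total energy = 20.02 kWh
Cost = 20.02 × $0.40 = $8.01

$8.01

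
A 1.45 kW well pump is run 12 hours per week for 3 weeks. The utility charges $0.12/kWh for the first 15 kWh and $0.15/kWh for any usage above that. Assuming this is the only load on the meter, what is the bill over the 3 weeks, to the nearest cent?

$7.38

Runtime = 12 h/week × 3 weeks = 36 h
Energy = 1.45 kW × 36 h = 52.2 kWh
Tier 1 (0–15 kWh): 15 × $0.12 = $1.8
Above 15 kWh: 37.2 × $0.15 = $5.58
Bill = $7.38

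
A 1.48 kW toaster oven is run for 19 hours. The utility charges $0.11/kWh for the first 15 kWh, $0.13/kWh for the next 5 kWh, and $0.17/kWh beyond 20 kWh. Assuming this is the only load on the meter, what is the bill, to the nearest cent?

Energy = 1.48 kW × 19 h = 28.12 kWh
Tier 1 (0–15 kWh): 15 × $0.11 = $1.65
Tier 2 (15–20 kWh): 5 × $0.13 = $0.65
Above 20 kWh: 8.12 × $0.17 = $1.3804
Bill = $3.68

$3.68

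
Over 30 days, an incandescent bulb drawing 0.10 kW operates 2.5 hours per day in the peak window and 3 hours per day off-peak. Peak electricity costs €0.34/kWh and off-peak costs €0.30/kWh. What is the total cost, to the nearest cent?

Peak energy = 0.1 kW × 2.5 h × 30 = 7.5 kWh
Off-peak energy = 0.1 kW × 3 h × 30 = 9 kWh
Cost = 7.5 × €0.34 + 9 × €0.30 = €2.55 + €2.7 = €5.25

€5.25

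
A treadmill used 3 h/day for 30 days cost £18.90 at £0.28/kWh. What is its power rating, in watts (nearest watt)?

Energy = £18.90 ÷ £0.28/kWh = 67.5 kWh
Runtime = 3 h/day × 30 days = 90 h
Power = 67.5 kWh ÷ 90 h = 0.75 kW = 750 W

750 W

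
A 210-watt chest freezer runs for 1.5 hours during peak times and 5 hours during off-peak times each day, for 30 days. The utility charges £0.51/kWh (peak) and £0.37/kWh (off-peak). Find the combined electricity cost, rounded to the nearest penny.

£16.47

Peak energy = 0.21 kW × 1.5 h × 30 = 9.45 kWh
Off-peak energy = 0.21 kW × 5 h × 30 = 31.5 kWh
Cost = 9.45 × £0.51 + 31.5 × £0.37 = £4.8195 + £11.655 = £16.47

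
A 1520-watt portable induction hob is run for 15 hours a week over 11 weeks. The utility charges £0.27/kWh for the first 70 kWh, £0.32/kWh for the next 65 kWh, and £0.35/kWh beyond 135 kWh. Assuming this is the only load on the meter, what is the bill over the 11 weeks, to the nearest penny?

Runtime = 15 h/week × 11 weeks = 165 h
Energy = 1.52 kW × 165 h = 250.8 kWh
Tier 1 (0–70 kWh): 70 × £0.27 = £18.9
Tier 2 (70–135 kWh): 65 × £0.32 = £20.8
Above 135 kWh: 115.8 × £0.35 = £40.53
Bill = £80.23

£80.23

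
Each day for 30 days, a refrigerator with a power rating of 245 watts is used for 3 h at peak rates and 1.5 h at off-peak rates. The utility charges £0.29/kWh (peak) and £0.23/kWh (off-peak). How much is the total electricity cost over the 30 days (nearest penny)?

Peak energy = 0.245 kW × 3 h × 30 = 22.05 kWh
Off-peak energy = 0.245 kW × 1.5 h × 30 = 11.025 kWh
Cost = 22.05 × £0.29 + 11.025 × £0.23 = £6.3945 + £2.53575 = £8.93

£8.93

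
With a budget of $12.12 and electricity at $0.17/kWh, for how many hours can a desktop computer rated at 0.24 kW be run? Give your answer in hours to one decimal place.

297.1 h

Energy available = $12.12 ÷ $0.17/kWh = 71.2941 kWh
Hours = 71.2941 kWh ÷ 0.24 kW = 297.1 h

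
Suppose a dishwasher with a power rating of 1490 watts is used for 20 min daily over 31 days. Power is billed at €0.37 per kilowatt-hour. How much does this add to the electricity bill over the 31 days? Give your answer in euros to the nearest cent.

€5.70

Runtime = 20 min × 31 = 620 min = 10.333333… h
Energy = 1.49 kW × 10.333333… h = 15.396666… kWh
Cost = 15.396666… kWh × €0.37/kWh = €5.70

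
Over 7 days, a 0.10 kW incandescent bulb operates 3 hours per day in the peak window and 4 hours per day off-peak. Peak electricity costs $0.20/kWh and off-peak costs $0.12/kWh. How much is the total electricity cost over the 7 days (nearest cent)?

$0.76

Peak energy = 0.1 kW × 3 h × 7 = 2.1 kWh
Off-peak energy = 0.1 kW × 4 h × 7 = 2.8 kWh
Cost = 2.1 × $0.20 + 2.8 × $0.12 = $0.42 + $0.336 = $0.76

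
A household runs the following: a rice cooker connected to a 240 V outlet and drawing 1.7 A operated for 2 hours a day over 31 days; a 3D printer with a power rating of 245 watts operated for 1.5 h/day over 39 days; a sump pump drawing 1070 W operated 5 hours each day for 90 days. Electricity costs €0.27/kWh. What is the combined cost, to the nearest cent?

€140.70

rice cooker: Power = 1.7 A × 240 V = 408 W = 0.408 kW
rice cooker: Runtime = 2 h/day × 31 days = 62 h
rice cooker: 0.408 kW × 62 h = 25.296 kWh
3D printer: Runtime = 1.5 h/day × 39 days = 58.5 h
3D printer: 0.245 kW × 58.5 h = 14.3325 kWh
sump pump: Runtime = 5 h/day × 90 days = 450 h
sump pump: 1.07 kW × 450 h = 481.5 kWh
Total energy = 521.1285 kWh
Cost = 521.1285 × €0.27 = €140.70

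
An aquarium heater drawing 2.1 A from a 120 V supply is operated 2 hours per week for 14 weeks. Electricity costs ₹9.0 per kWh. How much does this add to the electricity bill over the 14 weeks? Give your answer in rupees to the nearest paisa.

Power = 2.1 A × 120 V = 252 W = 0.252 kW
Runtime = 2 h/week × 14 weeks = 28 h
Energy = 0.252 kW × 28 h = 7.056 kWh
Cost = 7.056 kWh × ₹9.0/kWh = ₹63.50

₹63.50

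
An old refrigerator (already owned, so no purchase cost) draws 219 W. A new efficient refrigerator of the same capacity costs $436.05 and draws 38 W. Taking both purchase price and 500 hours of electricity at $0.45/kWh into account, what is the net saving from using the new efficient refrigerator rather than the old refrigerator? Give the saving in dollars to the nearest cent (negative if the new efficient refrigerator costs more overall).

old refrigerator: $0.00 + (219/1000) kW × 500 h × $0.45 = $0.00 + $49.275 = $49.275
new efficient refrigerator: $436.05 + (38/1000) kW × 500 h × $0.45 = $436.05 + $8.55 = $444.6
Saving = $49.275 − $444.6 = −$395.325 → -$395.33

-$395.33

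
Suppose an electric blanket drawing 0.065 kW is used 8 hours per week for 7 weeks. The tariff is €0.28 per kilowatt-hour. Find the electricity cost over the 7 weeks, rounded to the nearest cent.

Runtime = 8 h/week × 7 weeks = 56 h
Energy = 0.065 kW × 56 h = 3.64 kWh
Cost = 3.64 kWh × €0.28/kWh = €1.02

€1.02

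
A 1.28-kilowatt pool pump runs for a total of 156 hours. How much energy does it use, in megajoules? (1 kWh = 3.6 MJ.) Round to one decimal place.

718.8 MJ

Energy = 1.28 kW × 156 h = 199.68 kWh
= 199.68 × 3.6 MJ = 718.8 MJ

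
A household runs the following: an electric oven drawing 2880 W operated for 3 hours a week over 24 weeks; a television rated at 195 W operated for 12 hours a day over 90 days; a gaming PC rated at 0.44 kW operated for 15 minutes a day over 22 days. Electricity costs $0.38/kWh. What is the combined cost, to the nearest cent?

electric oven: Runtime = 3 h/week × 24 weeks = 72 h
electric oven: 2.88 kW × 72 h = 207.36 kWh
television: Runtime = 12 h/day × 90 days = 1080 h
television: 0.195 kW × 1080 h = 210.6 kWh
gaming PC: Runtime = 15 min × 22 = 330 min = 5.5 h
gaming PC: 0.44 kW × 5.5 h = 2.42 kWh
Total energy = 420.38 kWh
Cost = 420.38 × $0.38 = $159.74

$159.74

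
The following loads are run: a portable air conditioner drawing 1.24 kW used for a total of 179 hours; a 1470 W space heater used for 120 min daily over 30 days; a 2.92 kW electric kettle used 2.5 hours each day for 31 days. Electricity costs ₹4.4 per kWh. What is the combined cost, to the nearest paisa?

portable air conditioner: 1.24 kW × 179 h = 221.96 kWh
space heater: Runtime = 120 min × 30 = 3600 min = 60 h
space heater: 1.47 kW × 60 h = 88.2 kWh
electric kettle: Runtime = 2.5 h/day × 31 days = 77.5 h
electric kettle: 2.92 kW × 77.5 h = 226.3 kWh
Total energy = 536.46 kWh
Cost = 536.46 × ₹4.4 = ₹2360.42

₹2360.42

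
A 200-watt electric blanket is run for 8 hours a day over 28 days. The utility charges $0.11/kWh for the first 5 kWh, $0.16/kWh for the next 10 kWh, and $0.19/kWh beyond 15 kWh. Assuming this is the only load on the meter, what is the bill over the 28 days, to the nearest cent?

$7.81

Runtime = 8 h/day × 28 days = 224 h
Energy = 0.2 kW × 224 h = 44.8 kWh
Tier 1 (0–5 kWh): 5 × $0.11 = $0.55
Tier 2 (5–15 kWh): 10 × $0.16 = $1.6
Above 15 kWh: 29.8 × $0.19 = $5.662
Bill = $7.81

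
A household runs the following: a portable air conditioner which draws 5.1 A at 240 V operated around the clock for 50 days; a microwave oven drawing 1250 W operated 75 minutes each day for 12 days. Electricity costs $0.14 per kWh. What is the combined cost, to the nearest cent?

$208.26

portable air conditioner: Power = 5.1 A × 240 V = 1224 W = 1.224 kW
portable air conditioner: Runtime = 24 h × 50 = 1200 h
portable air conditioner: 1.224 kW × 1200 h = 1468.8 kWh
microwave oven: Runtime = 75 min × 12 = 900 min = 15 h
microwave oven: 1.25 kW × 15 h = 18.75 kWh
Total energy = 1487.55 kWh
Cost = 1487.55 × $0.14 = $208.26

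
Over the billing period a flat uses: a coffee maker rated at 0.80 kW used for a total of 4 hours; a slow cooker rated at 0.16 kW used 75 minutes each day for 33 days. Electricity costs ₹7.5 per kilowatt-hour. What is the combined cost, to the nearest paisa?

₹73.50

coffee maker: 0.8 kW × 4 h = 3.2 kWh
slow cooker: Runtime = 75 min × 33 = 2475 min = 41.25 h
slow cooker: 0.16 kW × 41.25 h = 6.6 kWh
Total energy = 9.8 kWh
Cost = 9.8 × ₹7.5 = ₹73.50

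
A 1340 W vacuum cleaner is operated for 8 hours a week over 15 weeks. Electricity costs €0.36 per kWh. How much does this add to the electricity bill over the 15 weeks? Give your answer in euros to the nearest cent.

€57.89

Runtime = 8 h/week × 15 weeks = 120 h
Energy = 1.34 kW × 120 h = 160.8 kWh
Cost = 160.8 kWh × €0.36/kWh = €57.89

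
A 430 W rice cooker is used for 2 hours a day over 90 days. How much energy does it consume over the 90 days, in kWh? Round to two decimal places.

Runtime = 2 h/day × 90 days = 180 h
Energy = 0.43 kW × 180 h = 77.4 kWh

77.40 kWh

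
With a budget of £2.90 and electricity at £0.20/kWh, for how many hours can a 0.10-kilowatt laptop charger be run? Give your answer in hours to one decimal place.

Energy available = £2.90 ÷ £0.20/kWh = 14.5 kWh
Hours = 14.5 kWh ÷ 0.1 kW = 145.0 h

145.0 h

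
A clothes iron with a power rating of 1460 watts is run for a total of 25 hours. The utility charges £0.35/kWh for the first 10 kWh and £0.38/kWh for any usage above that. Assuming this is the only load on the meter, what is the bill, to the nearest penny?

£13.57

Energy = 1.46 kW × 25 h = 36.5 kWh
Tier 1 (0–10 kWh): 10 × £0.35 = £3.5
Above 10 kWh: 26.5 × £0.38 = £10.07
Bill = £13.57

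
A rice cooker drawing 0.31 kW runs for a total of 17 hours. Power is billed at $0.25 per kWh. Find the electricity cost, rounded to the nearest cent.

$1.32

Energy = 0.31 kW × 17 h = 5.27 kWh
Cost = 5.27 kWh × $0.25/kWh = $1.32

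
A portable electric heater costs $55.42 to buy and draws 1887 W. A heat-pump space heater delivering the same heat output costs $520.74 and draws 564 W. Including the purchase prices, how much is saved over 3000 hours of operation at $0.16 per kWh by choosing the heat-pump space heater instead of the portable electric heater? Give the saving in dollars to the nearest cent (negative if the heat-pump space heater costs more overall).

$169.72

portable electric heater: $55.42 + (1887/1000) kW × 3000 h × $0.16 = $55.42 + $905.76 = $961.18
heat-pump space heater: $520.74 + (564/1000) kW × 3000 h × $0.16 = $520.74 + $270.72 = $791.46
Saving = $961.18 − $791.46 = $169.72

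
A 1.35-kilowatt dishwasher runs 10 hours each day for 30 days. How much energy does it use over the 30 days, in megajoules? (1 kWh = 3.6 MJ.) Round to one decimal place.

Runtime = 10 h/day × 30 days = 300 h
Energy = 1.35 kW × 300 h = 405 kWh
= 405 × 3.6 MJ = 1458.0 MJ

1458.0 MJ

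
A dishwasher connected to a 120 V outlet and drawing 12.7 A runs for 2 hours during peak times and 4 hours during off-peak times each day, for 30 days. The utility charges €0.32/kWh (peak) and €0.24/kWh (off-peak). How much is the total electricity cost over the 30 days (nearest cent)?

€73.15

Power = 12.7 A × 120 V = 1524 W = 1.524 kW
Peak energy = 1.524 kW × 2 h × 30 = 91.44 kWh
Off-peak energy = 1.524 kW × 4 h × 30 = 182.88 kWh
Cost = 91.44 × €0.32 + 182.88 × €0.24 = €29.2608 + €43.8912 = €73.15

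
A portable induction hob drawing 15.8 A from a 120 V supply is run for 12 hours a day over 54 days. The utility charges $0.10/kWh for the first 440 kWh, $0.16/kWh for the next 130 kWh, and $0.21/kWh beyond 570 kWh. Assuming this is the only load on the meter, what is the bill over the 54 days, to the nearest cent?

$203.11

Power = 15.8 A × 120 V = 1896 W = 1.896 kW
Runtime = 12 h/day × 54 days = 648 h
Energy = 1.896 kW × 648 h = 1228.608 kWh
Tier 1 (0–440 kWh): 440 × $0.10 = $44
Tier 2 (440–570 kWh): 130 × $0.16 = $20.8
Above 570 kWh: 658.608 × $0.21 = $138.30768
Bill = $203.11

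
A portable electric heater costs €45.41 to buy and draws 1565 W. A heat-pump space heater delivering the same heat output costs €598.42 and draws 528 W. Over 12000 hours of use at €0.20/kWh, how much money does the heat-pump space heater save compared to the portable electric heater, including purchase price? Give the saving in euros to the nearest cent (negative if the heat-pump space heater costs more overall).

portable electric heater: €45.41 + (1565/1000) kW × 12000 h × €0.20 = €45.41 + €3756 = €3801.41
heat-pump space heater: €598.42 + (528/1000) kW × 12000 h × €0.20 = €598.42 + €1267.2 = €1865.62
Saving = €3801.41 − €1865.62 = €1935.79

€1935.79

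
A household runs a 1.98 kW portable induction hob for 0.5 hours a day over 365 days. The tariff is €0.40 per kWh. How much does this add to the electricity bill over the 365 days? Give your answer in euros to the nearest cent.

Runtime = 0.5 h/day × 365 days = 182.5 h
Energy = 1.98 kW × 182.5 h = 361.35 kWh
Cost = 361.35 kWh × €0.40/kWh = €144.54

€144.54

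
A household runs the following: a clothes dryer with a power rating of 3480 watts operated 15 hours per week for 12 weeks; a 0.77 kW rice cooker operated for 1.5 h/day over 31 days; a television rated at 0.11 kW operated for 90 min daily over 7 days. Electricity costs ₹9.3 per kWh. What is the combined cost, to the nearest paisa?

clothes dryer: Runtime = 15 h/week × 12 weeks = 180 h
clothes dryer: 3.48 kW × 180 h = 626.4 kWh
rice cooker: Runtime = 1.5 h/day × 31 days = 46.5 h
rice cooker: 0.77 kW × 46.5 h = 35.805 kWh
television: Runtime = 90 min × 7 = 630 min = 10.5 h
television: 0.11 kW × 10.5 h = 1.155 kWh
Total energy = 663.36 kWh
Cost = 663.36 × ₹9.3 = ₹6169.25

₹6169.25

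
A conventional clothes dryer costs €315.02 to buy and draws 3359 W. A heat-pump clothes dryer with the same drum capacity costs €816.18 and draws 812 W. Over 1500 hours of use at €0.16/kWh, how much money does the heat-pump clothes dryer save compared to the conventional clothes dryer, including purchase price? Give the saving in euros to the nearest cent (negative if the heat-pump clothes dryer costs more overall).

conventional clothes dryer: €315.02 + (3359/1000) kW × 1500 h × €0.16 = €315.02 + €806.16 = €1121.18
heat-pump clothes dryer: €816.18 + (812/1000) kW × 1500 h × €0.16 = €816.18 + €194.88 = €1011.06
Saving = €1121.18 − €1011.06 = €110.12

€110.12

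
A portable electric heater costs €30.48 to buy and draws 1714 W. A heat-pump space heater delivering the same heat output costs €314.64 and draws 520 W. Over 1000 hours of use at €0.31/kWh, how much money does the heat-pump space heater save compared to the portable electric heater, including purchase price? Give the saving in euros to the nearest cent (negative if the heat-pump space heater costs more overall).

€85.98

portable electric heater: €30.48 + (1714/1000) kW × 1000 h × €0.31 = €30.48 + €531.34 = €561.82
heat-pump space heater: €314.64 + (520/1000) kW × 1000 h × €0.31 = €314.64 + €161.2 = €475.84
Saving = €561.82 − €475.84 = €85.98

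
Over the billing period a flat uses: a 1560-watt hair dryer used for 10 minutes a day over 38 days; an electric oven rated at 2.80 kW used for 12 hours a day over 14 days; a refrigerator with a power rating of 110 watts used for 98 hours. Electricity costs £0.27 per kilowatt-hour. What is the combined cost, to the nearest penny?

hair dryer: Runtime = 10 min × 38 = 380 min = 6.333333… h
hair dryer: 1.56 kW × 6.333333… h = 9.88 kWh
electric oven: Runtime = 12 h/day × 14 days = 168 h
electric oven: 2.8 kW × 168 h = 470.4 kWh
refrigerator: 0.11 kW × 98 h = 10.78 kWh
Total energy = 491.06 kWh
Cost = 491.06 × £0.27 = £132.59

£132.59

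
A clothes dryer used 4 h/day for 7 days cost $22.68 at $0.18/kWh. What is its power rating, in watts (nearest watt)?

Energy = $22.68 ÷ $0.18/kWh = 126 kWh
Runtime = 4 h/day × 7 days = 28 h
Power = 126 kWh ÷ 28 h = 4.5 kW = 4500 W

4500 W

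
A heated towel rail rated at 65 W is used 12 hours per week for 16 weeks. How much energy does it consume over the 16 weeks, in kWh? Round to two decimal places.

Runtime = 12 h/week × 16 weeks = 192 h
Energy = 0.065 kW × 192 h = 12.48 kWh

12.48 kWh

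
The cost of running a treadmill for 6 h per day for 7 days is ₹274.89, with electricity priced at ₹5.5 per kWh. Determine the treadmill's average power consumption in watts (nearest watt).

1190 W

Energy = ₹274.89 ÷ ₹5.5/kWh = 49.98 kWh
Runtime = 6 h/day × 7 days = 42 h
Power = 49.98 kWh ÷ 42 h = 1.19 kW = 1190 W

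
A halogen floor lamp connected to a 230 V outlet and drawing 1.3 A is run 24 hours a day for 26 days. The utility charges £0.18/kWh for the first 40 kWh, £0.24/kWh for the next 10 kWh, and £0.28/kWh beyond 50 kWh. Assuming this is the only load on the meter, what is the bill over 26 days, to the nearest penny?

£47.84

Power = 1.3 A × 230 V = 299 W = 0.299 kW
Runtime = 24 h × 26 = 624 h
Energy = 0.299 kW × 624 h = 186.576 kWh
Tier 1 (0–40 kWh): 40 × £0.18 = £7.2
Tier 2 (40–50 kWh): 10 × £0.24 = £2.4
Above 50 kWh: 136.576 × £0.28 = £38.24128
Bill = £47.84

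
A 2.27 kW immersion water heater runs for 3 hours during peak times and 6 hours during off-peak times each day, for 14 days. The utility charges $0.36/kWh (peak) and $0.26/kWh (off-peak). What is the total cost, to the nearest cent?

$83.90

Peak energy = 2.27 kW × 3 h × 14 = 95.34 kWh
Off-peak energy = 2.27 kW × 6 h × 14 = 190.68 kWh
Cost = 95.34 × $0.36 + 190.68 × $0.26 = $34.3224 + $49.5768 = $83.90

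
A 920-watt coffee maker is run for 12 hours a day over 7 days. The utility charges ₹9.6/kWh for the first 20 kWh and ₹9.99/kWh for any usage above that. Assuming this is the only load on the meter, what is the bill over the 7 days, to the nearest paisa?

Runtime = 12 h/day × 7 days = 84 h
Energy = 0.92 kW × 84 h = 77.28 kWh
Tier 1 (0–20 kWh): 20 × ₹9.6 = ₹192
Above 20 kWh: 57.28 × ₹9.99 = ₹572.2272
Bill = ₹764.23

₹764.23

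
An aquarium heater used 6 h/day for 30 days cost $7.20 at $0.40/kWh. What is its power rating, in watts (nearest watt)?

100 W

Energy = $7.20 ÷ $0.40/kWh = 18 kWh
Runtime = 6 h/day × 30 days = 180 h
Power = 18 kWh ÷ 180 h = 0.1 kW = 100 W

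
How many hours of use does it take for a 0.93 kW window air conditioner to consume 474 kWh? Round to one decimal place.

509.7 h

Hours = 474 kWh ÷ 0.93 kW = 509.7 h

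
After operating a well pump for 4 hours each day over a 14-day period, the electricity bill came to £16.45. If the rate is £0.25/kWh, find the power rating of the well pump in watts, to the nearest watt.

1175 W

Energy = £16.45 ÷ £0.25/kWh = 65.8 kWh
Runtime = 4 h/day × 14 days = 56 h
Power = 65.8 kWh ÷ 56 h = 1.175 kW = 1175 W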